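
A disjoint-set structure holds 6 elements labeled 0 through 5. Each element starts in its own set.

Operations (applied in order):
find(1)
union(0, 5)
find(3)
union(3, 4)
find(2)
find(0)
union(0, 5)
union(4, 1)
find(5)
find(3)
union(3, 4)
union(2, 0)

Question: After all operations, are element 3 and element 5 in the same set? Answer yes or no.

Step 1: find(1) -> no change; set of 1 is {1}
Step 2: union(0, 5) -> merged; set of 0 now {0, 5}
Step 3: find(3) -> no change; set of 3 is {3}
Step 4: union(3, 4) -> merged; set of 3 now {3, 4}
Step 5: find(2) -> no change; set of 2 is {2}
Step 6: find(0) -> no change; set of 0 is {0, 5}
Step 7: union(0, 5) -> already same set; set of 0 now {0, 5}
Step 8: union(4, 1) -> merged; set of 4 now {1, 3, 4}
Step 9: find(5) -> no change; set of 5 is {0, 5}
Step 10: find(3) -> no change; set of 3 is {1, 3, 4}
Step 11: union(3, 4) -> already same set; set of 3 now {1, 3, 4}
Step 12: union(2, 0) -> merged; set of 2 now {0, 2, 5}
Set of 3: {1, 3, 4}; 5 is not a member.

Answer: no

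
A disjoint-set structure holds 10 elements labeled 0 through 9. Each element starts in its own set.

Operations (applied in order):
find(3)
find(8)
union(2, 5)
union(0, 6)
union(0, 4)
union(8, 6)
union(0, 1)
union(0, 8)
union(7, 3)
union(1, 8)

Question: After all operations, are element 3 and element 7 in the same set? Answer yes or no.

Answer: yes

Derivation:
Step 1: find(3) -> no change; set of 3 is {3}
Step 2: find(8) -> no change; set of 8 is {8}
Step 3: union(2, 5) -> merged; set of 2 now {2, 5}
Step 4: union(0, 6) -> merged; set of 0 now {0, 6}
Step 5: union(0, 4) -> merged; set of 0 now {0, 4, 6}
Step 6: union(8, 6) -> merged; set of 8 now {0, 4, 6, 8}
Step 7: union(0, 1) -> merged; set of 0 now {0, 1, 4, 6, 8}
Step 8: union(0, 8) -> already same set; set of 0 now {0, 1, 4, 6, 8}
Step 9: union(7, 3) -> merged; set of 7 now {3, 7}
Step 10: union(1, 8) -> already same set; set of 1 now {0, 1, 4, 6, 8}
Set of 3: {3, 7}; 7 is a member.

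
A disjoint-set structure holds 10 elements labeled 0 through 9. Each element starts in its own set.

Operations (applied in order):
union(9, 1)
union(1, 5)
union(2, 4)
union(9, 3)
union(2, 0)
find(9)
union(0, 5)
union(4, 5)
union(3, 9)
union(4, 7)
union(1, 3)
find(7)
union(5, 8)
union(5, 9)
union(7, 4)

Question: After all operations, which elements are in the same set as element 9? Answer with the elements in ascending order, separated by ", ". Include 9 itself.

Answer: 0, 1, 2, 3, 4, 5, 7, 8, 9

Derivation:
Step 1: union(9, 1) -> merged; set of 9 now {1, 9}
Step 2: union(1, 5) -> merged; set of 1 now {1, 5, 9}
Step 3: union(2, 4) -> merged; set of 2 now {2, 4}
Step 4: union(9, 3) -> merged; set of 9 now {1, 3, 5, 9}
Step 5: union(2, 0) -> merged; set of 2 now {0, 2, 4}
Step 6: find(9) -> no change; set of 9 is {1, 3, 5, 9}
Step 7: union(0, 5) -> merged; set of 0 now {0, 1, 2, 3, 4, 5, 9}
Step 8: union(4, 5) -> already same set; set of 4 now {0, 1, 2, 3, 4, 5, 9}
Step 9: union(3, 9) -> already same set; set of 3 now {0, 1, 2, 3, 4, 5, 9}
Step 10: union(4, 7) -> merged; set of 4 now {0, 1, 2, 3, 4, 5, 7, 9}
Step 11: union(1, 3) -> already same set; set of 1 now {0, 1, 2, 3, 4, 5, 7, 9}
Step 12: find(7) -> no change; set of 7 is {0, 1, 2, 3, 4, 5, 7, 9}
Step 13: union(5, 8) -> merged; set of 5 now {0, 1, 2, 3, 4, 5, 7, 8, 9}
Step 14: union(5, 9) -> already same set; set of 5 now {0, 1, 2, 3, 4, 5, 7, 8, 9}
Step 15: union(7, 4) -> already same set; set of 7 now {0, 1, 2, 3, 4, 5, 7, 8, 9}
Component of 9: {0, 1, 2, 3, 4, 5, 7, 8, 9}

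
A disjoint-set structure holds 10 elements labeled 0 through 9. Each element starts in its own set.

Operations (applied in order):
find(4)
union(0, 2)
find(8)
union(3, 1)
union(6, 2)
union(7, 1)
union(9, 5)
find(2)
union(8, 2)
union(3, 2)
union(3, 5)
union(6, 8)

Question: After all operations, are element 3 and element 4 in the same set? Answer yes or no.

Step 1: find(4) -> no change; set of 4 is {4}
Step 2: union(0, 2) -> merged; set of 0 now {0, 2}
Step 3: find(8) -> no change; set of 8 is {8}
Step 4: union(3, 1) -> merged; set of 3 now {1, 3}
Step 5: union(6, 2) -> merged; set of 6 now {0, 2, 6}
Step 6: union(7, 1) -> merged; set of 7 now {1, 3, 7}
Step 7: union(9, 5) -> merged; set of 9 now {5, 9}
Step 8: find(2) -> no change; set of 2 is {0, 2, 6}
Step 9: union(8, 2) -> merged; set of 8 now {0, 2, 6, 8}
Step 10: union(3, 2) -> merged; set of 3 now {0, 1, 2, 3, 6, 7, 8}
Step 11: union(3, 5) -> merged; set of 3 now {0, 1, 2, 3, 5, 6, 7, 8, 9}
Step 12: union(6, 8) -> already same set; set of 6 now {0, 1, 2, 3, 5, 6, 7, 8, 9}
Set of 3: {0, 1, 2, 3, 5, 6, 7, 8, 9}; 4 is not a member.

Answer: no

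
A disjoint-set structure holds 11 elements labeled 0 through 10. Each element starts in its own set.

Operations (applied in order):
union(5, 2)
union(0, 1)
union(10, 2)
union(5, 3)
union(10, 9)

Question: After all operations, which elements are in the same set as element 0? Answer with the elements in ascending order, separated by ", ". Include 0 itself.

Step 1: union(5, 2) -> merged; set of 5 now {2, 5}
Step 2: union(0, 1) -> merged; set of 0 now {0, 1}
Step 3: union(10, 2) -> merged; set of 10 now {2, 5, 10}
Step 4: union(5, 3) -> merged; set of 5 now {2, 3, 5, 10}
Step 5: union(10, 9) -> merged; set of 10 now {2, 3, 5, 9, 10}
Component of 0: {0, 1}

Answer: 0, 1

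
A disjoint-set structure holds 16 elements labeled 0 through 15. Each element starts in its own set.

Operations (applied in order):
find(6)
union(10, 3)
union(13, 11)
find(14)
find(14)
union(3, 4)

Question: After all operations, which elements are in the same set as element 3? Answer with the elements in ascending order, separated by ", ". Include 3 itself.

Step 1: find(6) -> no change; set of 6 is {6}
Step 2: union(10, 3) -> merged; set of 10 now {3, 10}
Step 3: union(13, 11) -> merged; set of 13 now {11, 13}
Step 4: find(14) -> no change; set of 14 is {14}
Step 5: find(14) -> no change; set of 14 is {14}
Step 6: union(3, 4) -> merged; set of 3 now {3, 4, 10}
Component of 3: {3, 4, 10}

Answer: 3, 4, 10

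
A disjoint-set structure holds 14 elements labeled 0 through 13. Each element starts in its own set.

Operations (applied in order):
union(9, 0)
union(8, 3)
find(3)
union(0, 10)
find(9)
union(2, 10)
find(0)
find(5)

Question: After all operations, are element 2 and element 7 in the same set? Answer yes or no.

Answer: no

Derivation:
Step 1: union(9, 0) -> merged; set of 9 now {0, 9}
Step 2: union(8, 3) -> merged; set of 8 now {3, 8}
Step 3: find(3) -> no change; set of 3 is {3, 8}
Step 4: union(0, 10) -> merged; set of 0 now {0, 9, 10}
Step 5: find(9) -> no change; set of 9 is {0, 9, 10}
Step 6: union(2, 10) -> merged; set of 2 now {0, 2, 9, 10}
Step 7: find(0) -> no change; set of 0 is {0, 2, 9, 10}
Step 8: find(5) -> no change; set of 5 is {5}
Set of 2: {0, 2, 9, 10}; 7 is not a member.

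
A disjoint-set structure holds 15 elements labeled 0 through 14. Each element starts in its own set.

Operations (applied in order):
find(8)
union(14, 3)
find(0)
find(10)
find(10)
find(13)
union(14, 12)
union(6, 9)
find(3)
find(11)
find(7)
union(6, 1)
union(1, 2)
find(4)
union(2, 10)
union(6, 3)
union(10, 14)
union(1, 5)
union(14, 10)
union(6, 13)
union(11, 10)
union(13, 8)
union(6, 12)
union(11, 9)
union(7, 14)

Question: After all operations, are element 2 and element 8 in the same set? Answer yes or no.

Step 1: find(8) -> no change; set of 8 is {8}
Step 2: union(14, 3) -> merged; set of 14 now {3, 14}
Step 3: find(0) -> no change; set of 0 is {0}
Step 4: find(10) -> no change; set of 10 is {10}
Step 5: find(10) -> no change; set of 10 is {10}
Step 6: find(13) -> no change; set of 13 is {13}
Step 7: union(14, 12) -> merged; set of 14 now {3, 12, 14}
Step 8: union(6, 9) -> merged; set of 6 now {6, 9}
Step 9: find(3) -> no change; set of 3 is {3, 12, 14}
Step 10: find(11) -> no change; set of 11 is {11}
Step 11: find(7) -> no change; set of 7 is {7}
Step 12: union(6, 1) -> merged; set of 6 now {1, 6, 9}
Step 13: union(1, 2) -> merged; set of 1 now {1, 2, 6, 9}
Step 14: find(4) -> no change; set of 4 is {4}
Step 15: union(2, 10) -> merged; set of 2 now {1, 2, 6, 9, 10}
Step 16: union(6, 3) -> merged; set of 6 now {1, 2, 3, 6, 9, 10, 12, 14}
Step 17: union(10, 14) -> already same set; set of 10 now {1, 2, 3, 6, 9, 10, 12, 14}
Step 18: union(1, 5) -> merged; set of 1 now {1, 2, 3, 5, 6, 9, 10, 12, 14}
Step 19: union(14, 10) -> already same set; set of 14 now {1, 2, 3, 5, 6, 9, 10, 12, 14}
Step 20: union(6, 13) -> merged; set of 6 now {1, 2, 3, 5, 6, 9, 10, 12, 13, 14}
Step 21: union(11, 10) -> merged; set of 11 now {1, 2, 3, 5, 6, 9, 10, 11, 12, 13, 14}
Step 22: union(13, 8) -> merged; set of 13 now {1, 2, 3, 5, 6, 8, 9, 10, 11, 12, 13, 14}
Step 23: union(6, 12) -> already same set; set of 6 now {1, 2, 3, 5, 6, 8, 9, 10, 11, 12, 13, 14}
Step 24: union(11, 9) -> already same set; set of 11 now {1, 2, 3, 5, 6, 8, 9, 10, 11, 12, 13, 14}
Step 25: union(7, 14) -> merged; set of 7 now {1, 2, 3, 5, 6, 7, 8, 9, 10, 11, 12, 13, 14}
Set of 2: {1, 2, 3, 5, 6, 7, 8, 9, 10, 11, 12, 13, 14}; 8 is a member.

Answer: yes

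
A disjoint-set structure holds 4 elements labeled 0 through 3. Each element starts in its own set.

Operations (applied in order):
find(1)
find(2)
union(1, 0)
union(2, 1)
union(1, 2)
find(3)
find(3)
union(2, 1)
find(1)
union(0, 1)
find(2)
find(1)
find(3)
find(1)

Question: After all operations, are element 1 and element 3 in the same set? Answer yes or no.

Answer: no

Derivation:
Step 1: find(1) -> no change; set of 1 is {1}
Step 2: find(2) -> no change; set of 2 is {2}
Step 3: union(1, 0) -> merged; set of 1 now {0, 1}
Step 4: union(2, 1) -> merged; set of 2 now {0, 1, 2}
Step 5: union(1, 2) -> already same set; set of 1 now {0, 1, 2}
Step 6: find(3) -> no change; set of 3 is {3}
Step 7: find(3) -> no change; set of 3 is {3}
Step 8: union(2, 1) -> already same set; set of 2 now {0, 1, 2}
Step 9: find(1) -> no change; set of 1 is {0, 1, 2}
Step 10: union(0, 1) -> already same set; set of 0 now {0, 1, 2}
Step 11: find(2) -> no change; set of 2 is {0, 1, 2}
Step 12: find(1) -> no change; set of 1 is {0, 1, 2}
Step 13: find(3) -> no change; set of 3 is {3}
Step 14: find(1) -> no change; set of 1 is {0, 1, 2}
Set of 1: {0, 1, 2}; 3 is not a member.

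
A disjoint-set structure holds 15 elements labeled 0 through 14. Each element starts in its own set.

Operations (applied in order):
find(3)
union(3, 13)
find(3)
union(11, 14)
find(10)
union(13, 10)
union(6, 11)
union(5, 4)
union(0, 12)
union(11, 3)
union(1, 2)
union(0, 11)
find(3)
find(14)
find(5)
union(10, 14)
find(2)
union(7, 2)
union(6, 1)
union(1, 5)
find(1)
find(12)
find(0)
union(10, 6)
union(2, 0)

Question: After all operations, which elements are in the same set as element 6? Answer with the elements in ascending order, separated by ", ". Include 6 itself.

Step 1: find(3) -> no change; set of 3 is {3}
Step 2: union(3, 13) -> merged; set of 3 now {3, 13}
Step 3: find(3) -> no change; set of 3 is {3, 13}
Step 4: union(11, 14) -> merged; set of 11 now {11, 14}
Step 5: find(10) -> no change; set of 10 is {10}
Step 6: union(13, 10) -> merged; set of 13 now {3, 10, 13}
Step 7: union(6, 11) -> merged; set of 6 now {6, 11, 14}
Step 8: union(5, 4) -> merged; set of 5 now {4, 5}
Step 9: union(0, 12) -> merged; set of 0 now {0, 12}
Step 10: union(11, 3) -> merged; set of 11 now {3, 6, 10, 11, 13, 14}
Step 11: union(1, 2) -> merged; set of 1 now {1, 2}
Step 12: union(0, 11) -> merged; set of 0 now {0, 3, 6, 10, 11, 12, 13, 14}
Step 13: find(3) -> no change; set of 3 is {0, 3, 6, 10, 11, 12, 13, 14}
Step 14: find(14) -> no change; set of 14 is {0, 3, 6, 10, 11, 12, 13, 14}
Step 15: find(5) -> no change; set of 5 is {4, 5}
Step 16: union(10, 14) -> already same set; set of 10 now {0, 3, 6, 10, 11, 12, 13, 14}
Step 17: find(2) -> no change; set of 2 is {1, 2}
Step 18: union(7, 2) -> merged; set of 7 now {1, 2, 7}
Step 19: union(6, 1) -> merged; set of 6 now {0, 1, 2, 3, 6, 7, 10, 11, 12, 13, 14}
Step 20: union(1, 5) -> merged; set of 1 now {0, 1, 2, 3, 4, 5, 6, 7, 10, 11, 12, 13, 14}
Step 21: find(1) -> no change; set of 1 is {0, 1, 2, 3, 4, 5, 6, 7, 10, 11, 12, 13, 14}
Step 22: find(12) -> no change; set of 12 is {0, 1, 2, 3, 4, 5, 6, 7, 10, 11, 12, 13, 14}
Step 23: find(0) -> no change; set of 0 is {0, 1, 2, 3, 4, 5, 6, 7, 10, 11, 12, 13, 14}
Step 24: union(10, 6) -> already same set; set of 10 now {0, 1, 2, 3, 4, 5, 6, 7, 10, 11, 12, 13, 14}
Step 25: union(2, 0) -> already same set; set of 2 now {0, 1, 2, 3, 4, 5, 6, 7, 10, 11, 12, 13, 14}
Component of 6: {0, 1, 2, 3, 4, 5, 6, 7, 10, 11, 12, 13, 14}

Answer: 0, 1, 2, 3, 4, 5, 6, 7, 10, 11, 12, 13, 14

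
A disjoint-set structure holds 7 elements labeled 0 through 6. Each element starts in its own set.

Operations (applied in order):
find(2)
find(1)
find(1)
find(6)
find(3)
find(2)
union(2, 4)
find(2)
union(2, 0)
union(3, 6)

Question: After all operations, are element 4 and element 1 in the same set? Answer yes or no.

Answer: no

Derivation:
Step 1: find(2) -> no change; set of 2 is {2}
Step 2: find(1) -> no change; set of 1 is {1}
Step 3: find(1) -> no change; set of 1 is {1}
Step 4: find(6) -> no change; set of 6 is {6}
Step 5: find(3) -> no change; set of 3 is {3}
Step 6: find(2) -> no change; set of 2 is {2}
Step 7: union(2, 4) -> merged; set of 2 now {2, 4}
Step 8: find(2) -> no change; set of 2 is {2, 4}
Step 9: union(2, 0) -> merged; set of 2 now {0, 2, 4}
Step 10: union(3, 6) -> merged; set of 3 now {3, 6}
Set of 4: {0, 2, 4}; 1 is not a member.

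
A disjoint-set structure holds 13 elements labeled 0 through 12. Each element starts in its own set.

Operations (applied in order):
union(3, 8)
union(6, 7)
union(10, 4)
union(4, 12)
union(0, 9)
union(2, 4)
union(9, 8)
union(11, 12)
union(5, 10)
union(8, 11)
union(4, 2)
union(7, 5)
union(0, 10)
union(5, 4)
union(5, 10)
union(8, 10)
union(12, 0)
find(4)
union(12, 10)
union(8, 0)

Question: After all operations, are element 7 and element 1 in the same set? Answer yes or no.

Step 1: union(3, 8) -> merged; set of 3 now {3, 8}
Step 2: union(6, 7) -> merged; set of 6 now {6, 7}
Step 3: union(10, 4) -> merged; set of 10 now {4, 10}
Step 4: union(4, 12) -> merged; set of 4 now {4, 10, 12}
Step 5: union(0, 9) -> merged; set of 0 now {0, 9}
Step 6: union(2, 4) -> merged; set of 2 now {2, 4, 10, 12}
Step 7: union(9, 8) -> merged; set of 9 now {0, 3, 8, 9}
Step 8: union(11, 12) -> merged; set of 11 now {2, 4, 10, 11, 12}
Step 9: union(5, 10) -> merged; set of 5 now {2, 4, 5, 10, 11, 12}
Step 10: union(8, 11) -> merged; set of 8 now {0, 2, 3, 4, 5, 8, 9, 10, 11, 12}
Step 11: union(4, 2) -> already same set; set of 4 now {0, 2, 3, 4, 5, 8, 9, 10, 11, 12}
Step 12: union(7, 5) -> merged; set of 7 now {0, 2, 3, 4, 5, 6, 7, 8, 9, 10, 11, 12}
Step 13: union(0, 10) -> already same set; set of 0 now {0, 2, 3, 4, 5, 6, 7, 8, 9, 10, 11, 12}
Step 14: union(5, 4) -> already same set; set of 5 now {0, 2, 3, 4, 5, 6, 7, 8, 9, 10, 11, 12}
Step 15: union(5, 10) -> already same set; set of 5 now {0, 2, 3, 4, 5, 6, 7, 8, 9, 10, 11, 12}
Step 16: union(8, 10) -> already same set; set of 8 now {0, 2, 3, 4, 5, 6, 7, 8, 9, 10, 11, 12}
Step 17: union(12, 0) -> already same set; set of 12 now {0, 2, 3, 4, 5, 6, 7, 8, 9, 10, 11, 12}
Step 18: find(4) -> no change; set of 4 is {0, 2, 3, 4, 5, 6, 7, 8, 9, 10, 11, 12}
Step 19: union(12, 10) -> already same set; set of 12 now {0, 2, 3, 4, 5, 6, 7, 8, 9, 10, 11, 12}
Step 20: union(8, 0) -> already same set; set of 8 now {0, 2, 3, 4, 5, 6, 7, 8, 9, 10, 11, 12}
Set of 7: {0, 2, 3, 4, 5, 6, 7, 8, 9, 10, 11, 12}; 1 is not a member.

Answer: no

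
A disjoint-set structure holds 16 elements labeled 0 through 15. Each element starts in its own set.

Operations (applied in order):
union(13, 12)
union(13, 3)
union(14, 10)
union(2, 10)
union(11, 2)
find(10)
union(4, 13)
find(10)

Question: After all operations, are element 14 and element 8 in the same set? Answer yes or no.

Answer: no

Derivation:
Step 1: union(13, 12) -> merged; set of 13 now {12, 13}
Step 2: union(13, 3) -> merged; set of 13 now {3, 12, 13}
Step 3: union(14, 10) -> merged; set of 14 now {10, 14}
Step 4: union(2, 10) -> merged; set of 2 now {2, 10, 14}
Step 5: union(11, 2) -> merged; set of 11 now {2, 10, 11, 14}
Step 6: find(10) -> no change; set of 10 is {2, 10, 11, 14}
Step 7: union(4, 13) -> merged; set of 4 now {3, 4, 12, 13}
Step 8: find(10) -> no change; set of 10 is {2, 10, 11, 14}
Set of 14: {2, 10, 11, 14}; 8 is not a member.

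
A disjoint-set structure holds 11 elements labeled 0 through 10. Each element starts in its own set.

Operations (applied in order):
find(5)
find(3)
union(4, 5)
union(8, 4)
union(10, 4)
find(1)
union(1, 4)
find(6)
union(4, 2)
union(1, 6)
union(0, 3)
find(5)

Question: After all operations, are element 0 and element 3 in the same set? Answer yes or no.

Answer: yes

Derivation:
Step 1: find(5) -> no change; set of 5 is {5}
Step 2: find(3) -> no change; set of 3 is {3}
Step 3: union(4, 5) -> merged; set of 4 now {4, 5}
Step 4: union(8, 4) -> merged; set of 8 now {4, 5, 8}
Step 5: union(10, 4) -> merged; set of 10 now {4, 5, 8, 10}
Step 6: find(1) -> no change; set of 1 is {1}
Step 7: union(1, 4) -> merged; set of 1 now {1, 4, 5, 8, 10}
Step 8: find(6) -> no change; set of 6 is {6}
Step 9: union(4, 2) -> merged; set of 4 now {1, 2, 4, 5, 8, 10}
Step 10: union(1, 6) -> merged; set of 1 now {1, 2, 4, 5, 6, 8, 10}
Step 11: union(0, 3) -> merged; set of 0 now {0, 3}
Step 12: find(5) -> no change; set of 5 is {1, 2, 4, 5, 6, 8, 10}
Set of 0: {0, 3}; 3 is a member.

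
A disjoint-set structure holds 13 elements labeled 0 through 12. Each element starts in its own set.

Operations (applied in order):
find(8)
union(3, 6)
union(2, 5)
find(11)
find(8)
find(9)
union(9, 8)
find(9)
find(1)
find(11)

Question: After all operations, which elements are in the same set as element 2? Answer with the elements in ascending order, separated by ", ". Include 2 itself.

Answer: 2, 5

Derivation:
Step 1: find(8) -> no change; set of 8 is {8}
Step 2: union(3, 6) -> merged; set of 3 now {3, 6}
Step 3: union(2, 5) -> merged; set of 2 now {2, 5}
Step 4: find(11) -> no change; set of 11 is {11}
Step 5: find(8) -> no change; set of 8 is {8}
Step 6: find(9) -> no change; set of 9 is {9}
Step 7: union(9, 8) -> merged; set of 9 now {8, 9}
Step 8: find(9) -> no change; set of 9 is {8, 9}
Step 9: find(1) -> no change; set of 1 is {1}
Step 10: find(11) -> no change; set of 11 is {11}
Component of 2: {2, 5}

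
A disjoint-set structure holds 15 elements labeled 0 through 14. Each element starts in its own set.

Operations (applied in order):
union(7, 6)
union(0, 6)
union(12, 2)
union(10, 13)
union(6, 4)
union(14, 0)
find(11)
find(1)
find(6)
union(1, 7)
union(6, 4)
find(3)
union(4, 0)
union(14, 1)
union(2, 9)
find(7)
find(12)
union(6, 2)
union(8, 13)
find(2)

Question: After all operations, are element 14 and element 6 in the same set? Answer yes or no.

Step 1: union(7, 6) -> merged; set of 7 now {6, 7}
Step 2: union(0, 6) -> merged; set of 0 now {0, 6, 7}
Step 3: union(12, 2) -> merged; set of 12 now {2, 12}
Step 4: union(10, 13) -> merged; set of 10 now {10, 13}
Step 5: union(6, 4) -> merged; set of 6 now {0, 4, 6, 7}
Step 6: union(14, 0) -> merged; set of 14 now {0, 4, 6, 7, 14}
Step 7: find(11) -> no change; set of 11 is {11}
Step 8: find(1) -> no change; set of 1 is {1}
Step 9: find(6) -> no change; set of 6 is {0, 4, 6, 7, 14}
Step 10: union(1, 7) -> merged; set of 1 now {0, 1, 4, 6, 7, 14}
Step 11: union(6, 4) -> already same set; set of 6 now {0, 1, 4, 6, 7, 14}
Step 12: find(3) -> no change; set of 3 is {3}
Step 13: union(4, 0) -> already same set; set of 4 now {0, 1, 4, 6, 7, 14}
Step 14: union(14, 1) -> already same set; set of 14 now {0, 1, 4, 6, 7, 14}
Step 15: union(2, 9) -> merged; set of 2 now {2, 9, 12}
Step 16: find(7) -> no change; set of 7 is {0, 1, 4, 6, 7, 14}
Step 17: find(12) -> no change; set of 12 is {2, 9, 12}
Step 18: union(6, 2) -> merged; set of 6 now {0, 1, 2, 4, 6, 7, 9, 12, 14}
Step 19: union(8, 13) -> merged; set of 8 now {8, 10, 13}
Step 20: find(2) -> no change; set of 2 is {0, 1, 2, 4, 6, 7, 9, 12, 14}
Set of 14: {0, 1, 2, 4, 6, 7, 9, 12, 14}; 6 is a member.

Answer: yes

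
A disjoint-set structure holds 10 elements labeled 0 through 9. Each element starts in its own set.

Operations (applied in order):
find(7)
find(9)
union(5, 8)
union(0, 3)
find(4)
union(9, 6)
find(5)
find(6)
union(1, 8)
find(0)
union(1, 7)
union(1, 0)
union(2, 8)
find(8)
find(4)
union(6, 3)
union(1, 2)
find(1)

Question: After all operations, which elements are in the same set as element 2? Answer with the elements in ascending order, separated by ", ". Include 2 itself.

Step 1: find(7) -> no change; set of 7 is {7}
Step 2: find(9) -> no change; set of 9 is {9}
Step 3: union(5, 8) -> merged; set of 5 now {5, 8}
Step 4: union(0, 3) -> merged; set of 0 now {0, 3}
Step 5: find(4) -> no change; set of 4 is {4}
Step 6: union(9, 6) -> merged; set of 9 now {6, 9}
Step 7: find(5) -> no change; set of 5 is {5, 8}
Step 8: find(6) -> no change; set of 6 is {6, 9}
Step 9: union(1, 8) -> merged; set of 1 now {1, 5, 8}
Step 10: find(0) -> no change; set of 0 is {0, 3}
Step 11: union(1, 7) -> merged; set of 1 now {1, 5, 7, 8}
Step 12: union(1, 0) -> merged; set of 1 now {0, 1, 3, 5, 7, 8}
Step 13: union(2, 8) -> merged; set of 2 now {0, 1, 2, 3, 5, 7, 8}
Step 14: find(8) -> no change; set of 8 is {0, 1, 2, 3, 5, 7, 8}
Step 15: find(4) -> no change; set of 4 is {4}
Step 16: union(6, 3) -> merged; set of 6 now {0, 1, 2, 3, 5, 6, 7, 8, 9}
Step 17: union(1, 2) -> already same set; set of 1 now {0, 1, 2, 3, 5, 6, 7, 8, 9}
Step 18: find(1) -> no change; set of 1 is {0, 1, 2, 3, 5, 6, 7, 8, 9}
Component of 2: {0, 1, 2, 3, 5, 6, 7, 8, 9}

Answer: 0, 1, 2, 3, 5, 6, 7, 8, 9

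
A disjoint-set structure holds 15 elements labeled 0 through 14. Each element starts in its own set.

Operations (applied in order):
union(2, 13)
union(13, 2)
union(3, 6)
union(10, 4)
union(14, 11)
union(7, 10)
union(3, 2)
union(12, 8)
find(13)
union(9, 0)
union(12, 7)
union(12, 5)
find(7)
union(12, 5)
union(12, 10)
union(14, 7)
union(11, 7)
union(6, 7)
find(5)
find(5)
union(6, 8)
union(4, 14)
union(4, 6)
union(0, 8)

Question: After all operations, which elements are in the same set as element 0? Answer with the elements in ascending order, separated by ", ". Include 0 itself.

Step 1: union(2, 13) -> merged; set of 2 now {2, 13}
Step 2: union(13, 2) -> already same set; set of 13 now {2, 13}
Step 3: union(3, 6) -> merged; set of 3 now {3, 6}
Step 4: union(10, 4) -> merged; set of 10 now {4, 10}
Step 5: union(14, 11) -> merged; set of 14 now {11, 14}
Step 6: union(7, 10) -> merged; set of 7 now {4, 7, 10}
Step 7: union(3, 2) -> merged; set of 3 now {2, 3, 6, 13}
Step 8: union(12, 8) -> merged; set of 12 now {8, 12}
Step 9: find(13) -> no change; set of 13 is {2, 3, 6, 13}
Step 10: union(9, 0) -> merged; set of 9 now {0, 9}
Step 11: union(12, 7) -> merged; set of 12 now {4, 7, 8, 10, 12}
Step 12: union(12, 5) -> merged; set of 12 now {4, 5, 7, 8, 10, 12}
Step 13: find(7) -> no change; set of 7 is {4, 5, 7, 8, 10, 12}
Step 14: union(12, 5) -> already same set; set of 12 now {4, 5, 7, 8, 10, 12}
Step 15: union(12, 10) -> already same set; set of 12 now {4, 5, 7, 8, 10, 12}
Step 16: union(14, 7) -> merged; set of 14 now {4, 5, 7, 8, 10, 11, 12, 14}
Step 17: union(11, 7) -> already same set; set of 11 now {4, 5, 7, 8, 10, 11, 12, 14}
Step 18: union(6, 7) -> merged; set of 6 now {2, 3, 4, 5, 6, 7, 8, 10, 11, 12, 13, 14}
Step 19: find(5) -> no change; set of 5 is {2, 3, 4, 5, 6, 7, 8, 10, 11, 12, 13, 14}
Step 20: find(5) -> no change; set of 5 is {2, 3, 4, 5, 6, 7, 8, 10, 11, 12, 13, 14}
Step 21: union(6, 8) -> already same set; set of 6 now {2, 3, 4, 5, 6, 7, 8, 10, 11, 12, 13, 14}
Step 22: union(4, 14) -> already same set; set of 4 now {2, 3, 4, 5, 6, 7, 8, 10, 11, 12, 13, 14}
Step 23: union(4, 6) -> already same set; set of 4 now {2, 3, 4, 5, 6, 7, 8, 10, 11, 12, 13, 14}
Step 24: union(0, 8) -> merged; set of 0 now {0, 2, 3, 4, 5, 6, 7, 8, 9, 10, 11, 12, 13, 14}
Component of 0: {0, 2, 3, 4, 5, 6, 7, 8, 9, 10, 11, 12, 13, 14}

Answer: 0, 2, 3, 4, 5, 6, 7, 8, 9, 10, 11, 12, 13, 14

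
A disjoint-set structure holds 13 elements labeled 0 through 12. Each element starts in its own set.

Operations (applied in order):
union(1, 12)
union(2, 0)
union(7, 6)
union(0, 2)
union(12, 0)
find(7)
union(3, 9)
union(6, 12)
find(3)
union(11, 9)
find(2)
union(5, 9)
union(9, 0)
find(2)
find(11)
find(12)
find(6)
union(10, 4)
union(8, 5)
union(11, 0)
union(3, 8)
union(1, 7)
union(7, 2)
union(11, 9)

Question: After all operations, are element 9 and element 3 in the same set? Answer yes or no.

Step 1: union(1, 12) -> merged; set of 1 now {1, 12}
Step 2: union(2, 0) -> merged; set of 2 now {0, 2}
Step 3: union(7, 6) -> merged; set of 7 now {6, 7}
Step 4: union(0, 2) -> already same set; set of 0 now {0, 2}
Step 5: union(12, 0) -> merged; set of 12 now {0, 1, 2, 12}
Step 6: find(7) -> no change; set of 7 is {6, 7}
Step 7: union(3, 9) -> merged; set of 3 now {3, 9}
Step 8: union(6, 12) -> merged; set of 6 now {0, 1, 2, 6, 7, 12}
Step 9: find(3) -> no change; set of 3 is {3, 9}
Step 10: union(11, 9) -> merged; set of 11 now {3, 9, 11}
Step 11: find(2) -> no change; set of 2 is {0, 1, 2, 6, 7, 12}
Step 12: union(5, 9) -> merged; set of 5 now {3, 5, 9, 11}
Step 13: union(9, 0) -> merged; set of 9 now {0, 1, 2, 3, 5, 6, 7, 9, 11, 12}
Step 14: find(2) -> no change; set of 2 is {0, 1, 2, 3, 5, 6, 7, 9, 11, 12}
Step 15: find(11) -> no change; set of 11 is {0, 1, 2, 3, 5, 6, 7, 9, 11, 12}
Step 16: find(12) -> no change; set of 12 is {0, 1, 2, 3, 5, 6, 7, 9, 11, 12}
Step 17: find(6) -> no change; set of 6 is {0, 1, 2, 3, 5, 6, 7, 9, 11, 12}
Step 18: union(10, 4) -> merged; set of 10 now {4, 10}
Step 19: union(8, 5) -> merged; set of 8 now {0, 1, 2, 3, 5, 6, 7, 8, 9, 11, 12}
Step 20: union(11, 0) -> already same set; set of 11 now {0, 1, 2, 3, 5, 6, 7, 8, 9, 11, 12}
Step 21: union(3, 8) -> already same set; set of 3 now {0, 1, 2, 3, 5, 6, 7, 8, 9, 11, 12}
Step 22: union(1, 7) -> already same set; set of 1 now {0, 1, 2, 3, 5, 6, 7, 8, 9, 11, 12}
Step 23: union(7, 2) -> already same set; set of 7 now {0, 1, 2, 3, 5, 6, 7, 8, 9, 11, 12}
Step 24: union(11, 9) -> already same set; set of 11 now {0, 1, 2, 3, 5, 6, 7, 8, 9, 11, 12}
Set of 9: {0, 1, 2, 3, 5, 6, 7, 8, 9, 11, 12}; 3 is a member.

Answer: yes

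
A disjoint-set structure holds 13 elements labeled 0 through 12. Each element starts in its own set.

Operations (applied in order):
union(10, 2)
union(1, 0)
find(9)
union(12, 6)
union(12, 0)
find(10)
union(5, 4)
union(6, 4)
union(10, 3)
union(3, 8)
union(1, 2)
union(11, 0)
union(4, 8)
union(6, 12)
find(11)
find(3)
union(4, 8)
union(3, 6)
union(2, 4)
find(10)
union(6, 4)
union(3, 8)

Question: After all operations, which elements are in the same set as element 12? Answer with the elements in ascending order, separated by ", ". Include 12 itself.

Step 1: union(10, 2) -> merged; set of 10 now {2, 10}
Step 2: union(1, 0) -> merged; set of 1 now {0, 1}
Step 3: find(9) -> no change; set of 9 is {9}
Step 4: union(12, 6) -> merged; set of 12 now {6, 12}
Step 5: union(12, 0) -> merged; set of 12 now {0, 1, 6, 12}
Step 6: find(10) -> no change; set of 10 is {2, 10}
Step 7: union(5, 4) -> merged; set of 5 now {4, 5}
Step 8: union(6, 4) -> merged; set of 6 now {0, 1, 4, 5, 6, 12}
Step 9: union(10, 3) -> merged; set of 10 now {2, 3, 10}
Step 10: union(3, 8) -> merged; set of 3 now {2, 3, 8, 10}
Step 11: union(1, 2) -> merged; set of 1 now {0, 1, 2, 3, 4, 5, 6, 8, 10, 12}
Step 12: union(11, 0) -> merged; set of 11 now {0, 1, 2, 3, 4, 5, 6, 8, 10, 11, 12}
Step 13: union(4, 8) -> already same set; set of 4 now {0, 1, 2, 3, 4, 5, 6, 8, 10, 11, 12}
Step 14: union(6, 12) -> already same set; set of 6 now {0, 1, 2, 3, 4, 5, 6, 8, 10, 11, 12}
Step 15: find(11) -> no change; set of 11 is {0, 1, 2, 3, 4, 5, 6, 8, 10, 11, 12}
Step 16: find(3) -> no change; set of 3 is {0, 1, 2, 3, 4, 5, 6, 8, 10, 11, 12}
Step 17: union(4, 8) -> already same set; set of 4 now {0, 1, 2, 3, 4, 5, 6, 8, 10, 11, 12}
Step 18: union(3, 6) -> already same set; set of 3 now {0, 1, 2, 3, 4, 5, 6, 8, 10, 11, 12}
Step 19: union(2, 4) -> already same set; set of 2 now {0, 1, 2, 3, 4, 5, 6, 8, 10, 11, 12}
Step 20: find(10) -> no change; set of 10 is {0, 1, 2, 3, 4, 5, 6, 8, 10, 11, 12}
Step 21: union(6, 4) -> already same set; set of 6 now {0, 1, 2, 3, 4, 5, 6, 8, 10, 11, 12}
Step 22: union(3, 8) -> already same set; set of 3 now {0, 1, 2, 3, 4, 5, 6, 8, 10, 11, 12}
Component of 12: {0, 1, 2, 3, 4, 5, 6, 8, 10, 11, 12}

Answer: 0, 1, 2, 3, 4, 5, 6, 8, 10, 11, 12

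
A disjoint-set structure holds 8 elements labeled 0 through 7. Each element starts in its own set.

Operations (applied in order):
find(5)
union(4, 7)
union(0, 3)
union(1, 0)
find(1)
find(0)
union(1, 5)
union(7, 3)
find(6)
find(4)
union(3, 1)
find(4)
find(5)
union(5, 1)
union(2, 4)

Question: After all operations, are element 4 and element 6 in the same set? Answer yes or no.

Step 1: find(5) -> no change; set of 5 is {5}
Step 2: union(4, 7) -> merged; set of 4 now {4, 7}
Step 3: union(0, 3) -> merged; set of 0 now {0, 3}
Step 4: union(1, 0) -> merged; set of 1 now {0, 1, 3}
Step 5: find(1) -> no change; set of 1 is {0, 1, 3}
Step 6: find(0) -> no change; set of 0 is {0, 1, 3}
Step 7: union(1, 5) -> merged; set of 1 now {0, 1, 3, 5}
Step 8: union(7, 3) -> merged; set of 7 now {0, 1, 3, 4, 5, 7}
Step 9: find(6) -> no change; set of 6 is {6}
Step 10: find(4) -> no change; set of 4 is {0, 1, 3, 4, 5, 7}
Step 11: union(3, 1) -> already same set; set of 3 now {0, 1, 3, 4, 5, 7}
Step 12: find(4) -> no change; set of 4 is {0, 1, 3, 4, 5, 7}
Step 13: find(5) -> no change; set of 5 is {0, 1, 3, 4, 5, 7}
Step 14: union(5, 1) -> already same set; set of 5 now {0, 1, 3, 4, 5, 7}
Step 15: union(2, 4) -> merged; set of 2 now {0, 1, 2, 3, 4, 5, 7}
Set of 4: {0, 1, 2, 3, 4, 5, 7}; 6 is not a member.

Answer: no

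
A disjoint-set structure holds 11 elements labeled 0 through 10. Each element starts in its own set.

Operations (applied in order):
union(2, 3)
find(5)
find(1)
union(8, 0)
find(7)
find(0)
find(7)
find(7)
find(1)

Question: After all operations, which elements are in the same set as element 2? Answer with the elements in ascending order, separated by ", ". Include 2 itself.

Step 1: union(2, 3) -> merged; set of 2 now {2, 3}
Step 2: find(5) -> no change; set of 5 is {5}
Step 3: find(1) -> no change; set of 1 is {1}
Step 4: union(8, 0) -> merged; set of 8 now {0, 8}
Step 5: find(7) -> no change; set of 7 is {7}
Step 6: find(0) -> no change; set of 0 is {0, 8}
Step 7: find(7) -> no change; set of 7 is {7}
Step 8: find(7) -> no change; set of 7 is {7}
Step 9: find(1) -> no change; set of 1 is {1}
Component of 2: {2, 3}

Answer: 2, 3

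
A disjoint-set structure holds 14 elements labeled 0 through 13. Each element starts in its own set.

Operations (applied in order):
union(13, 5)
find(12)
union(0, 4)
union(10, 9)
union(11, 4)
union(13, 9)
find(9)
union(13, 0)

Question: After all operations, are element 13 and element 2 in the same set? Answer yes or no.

Answer: no

Derivation:
Step 1: union(13, 5) -> merged; set of 13 now {5, 13}
Step 2: find(12) -> no change; set of 12 is {12}
Step 3: union(0, 4) -> merged; set of 0 now {0, 4}
Step 4: union(10, 9) -> merged; set of 10 now {9, 10}
Step 5: union(11, 4) -> merged; set of 11 now {0, 4, 11}
Step 6: union(13, 9) -> merged; set of 13 now {5, 9, 10, 13}
Step 7: find(9) -> no change; set of 9 is {5, 9, 10, 13}
Step 8: union(13, 0) -> merged; set of 13 now {0, 4, 5, 9, 10, 11, 13}
Set of 13: {0, 4, 5, 9, 10, 11, 13}; 2 is not a member.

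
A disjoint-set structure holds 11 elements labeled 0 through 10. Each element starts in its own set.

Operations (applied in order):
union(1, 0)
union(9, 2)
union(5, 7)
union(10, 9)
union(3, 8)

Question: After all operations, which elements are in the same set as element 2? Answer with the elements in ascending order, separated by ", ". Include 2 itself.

Step 1: union(1, 0) -> merged; set of 1 now {0, 1}
Step 2: union(9, 2) -> merged; set of 9 now {2, 9}
Step 3: union(5, 7) -> merged; set of 5 now {5, 7}
Step 4: union(10, 9) -> merged; set of 10 now {2, 9, 10}
Step 5: union(3, 8) -> merged; set of 3 now {3, 8}
Component of 2: {2, 9, 10}

Answer: 2, 9, 10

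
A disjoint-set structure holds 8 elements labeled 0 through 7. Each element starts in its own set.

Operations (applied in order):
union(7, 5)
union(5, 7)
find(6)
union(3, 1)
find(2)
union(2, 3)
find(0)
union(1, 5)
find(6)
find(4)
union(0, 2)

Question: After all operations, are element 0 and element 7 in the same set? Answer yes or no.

Answer: yes

Derivation:
Step 1: union(7, 5) -> merged; set of 7 now {5, 7}
Step 2: union(5, 7) -> already same set; set of 5 now {5, 7}
Step 3: find(6) -> no change; set of 6 is {6}
Step 4: union(3, 1) -> merged; set of 3 now {1, 3}
Step 5: find(2) -> no change; set of 2 is {2}
Step 6: union(2, 3) -> merged; set of 2 now {1, 2, 3}
Step 7: find(0) -> no change; set of 0 is {0}
Step 8: union(1, 5) -> merged; set of 1 now {1, 2, 3, 5, 7}
Step 9: find(6) -> no change; set of 6 is {6}
Step 10: find(4) -> no change; set of 4 is {4}
Step 11: union(0, 2) -> merged; set of 0 now {0, 1, 2, 3, 5, 7}
Set of 0: {0, 1, 2, 3, 5, 7}; 7 is a member.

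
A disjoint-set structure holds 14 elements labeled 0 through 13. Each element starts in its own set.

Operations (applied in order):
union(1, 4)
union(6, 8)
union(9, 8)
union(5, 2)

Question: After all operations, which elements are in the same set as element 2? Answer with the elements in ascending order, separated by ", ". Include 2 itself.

Step 1: union(1, 4) -> merged; set of 1 now {1, 4}
Step 2: union(6, 8) -> merged; set of 6 now {6, 8}
Step 3: union(9, 8) -> merged; set of 9 now {6, 8, 9}
Step 4: union(5, 2) -> merged; set of 5 now {2, 5}
Component of 2: {2, 5}

Answer: 2, 5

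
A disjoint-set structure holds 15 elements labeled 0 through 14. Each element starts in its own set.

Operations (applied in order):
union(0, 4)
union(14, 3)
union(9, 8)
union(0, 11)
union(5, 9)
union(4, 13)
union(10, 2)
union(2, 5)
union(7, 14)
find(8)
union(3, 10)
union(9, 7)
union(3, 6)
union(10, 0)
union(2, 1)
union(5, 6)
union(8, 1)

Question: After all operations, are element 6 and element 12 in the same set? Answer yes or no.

Answer: no

Derivation:
Step 1: union(0, 4) -> merged; set of 0 now {0, 4}
Step 2: union(14, 3) -> merged; set of 14 now {3, 14}
Step 3: union(9, 8) -> merged; set of 9 now {8, 9}
Step 4: union(0, 11) -> merged; set of 0 now {0, 4, 11}
Step 5: union(5, 9) -> merged; set of 5 now {5, 8, 9}
Step 6: union(4, 13) -> merged; set of 4 now {0, 4, 11, 13}
Step 7: union(10, 2) -> merged; set of 10 now {2, 10}
Step 8: union(2, 5) -> merged; set of 2 now {2, 5, 8, 9, 10}
Step 9: union(7, 14) -> merged; set of 7 now {3, 7, 14}
Step 10: find(8) -> no change; set of 8 is {2, 5, 8, 9, 10}
Step 11: union(3, 10) -> merged; set of 3 now {2, 3, 5, 7, 8, 9, 10, 14}
Step 12: union(9, 7) -> already same set; set of 9 now {2, 3, 5, 7, 8, 9, 10, 14}
Step 13: union(3, 6) -> merged; set of 3 now {2, 3, 5, 6, 7, 8, 9, 10, 14}
Step 14: union(10, 0) -> merged; set of 10 now {0, 2, 3, 4, 5, 6, 7, 8, 9, 10, 11, 13, 14}
Step 15: union(2, 1) -> merged; set of 2 now {0, 1, 2, 3, 4, 5, 6, 7, 8, 9, 10, 11, 13, 14}
Step 16: union(5, 6) -> already same set; set of 5 now {0, 1, 2, 3, 4, 5, 6, 7, 8, 9, 10, 11, 13, 14}
Step 17: union(8, 1) -> already same set; set of 8 now {0, 1, 2, 3, 4, 5, 6, 7, 8, 9, 10, 11, 13, 14}
Set of 6: {0, 1, 2, 3, 4, 5, 6, 7, 8, 9, 10, 11, 13, 14}; 12 is not a member.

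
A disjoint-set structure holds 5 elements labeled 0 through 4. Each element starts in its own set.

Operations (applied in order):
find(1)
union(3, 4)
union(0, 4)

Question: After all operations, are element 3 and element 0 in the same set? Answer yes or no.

Step 1: find(1) -> no change; set of 1 is {1}
Step 2: union(3, 4) -> merged; set of 3 now {3, 4}
Step 3: union(0, 4) -> merged; set of 0 now {0, 3, 4}
Set of 3: {0, 3, 4}; 0 is a member.

Answer: yes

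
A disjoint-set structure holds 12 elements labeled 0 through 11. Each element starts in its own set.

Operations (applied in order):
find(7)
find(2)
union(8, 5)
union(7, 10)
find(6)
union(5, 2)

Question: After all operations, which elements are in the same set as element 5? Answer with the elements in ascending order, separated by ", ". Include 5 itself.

Step 1: find(7) -> no change; set of 7 is {7}
Step 2: find(2) -> no change; set of 2 is {2}
Step 3: union(8, 5) -> merged; set of 8 now {5, 8}
Step 4: union(7, 10) -> merged; set of 7 now {7, 10}
Step 5: find(6) -> no change; set of 6 is {6}
Step 6: union(5, 2) -> merged; set of 5 now {2, 5, 8}
Component of 5: {2, 5, 8}

Answer: 2, 5, 8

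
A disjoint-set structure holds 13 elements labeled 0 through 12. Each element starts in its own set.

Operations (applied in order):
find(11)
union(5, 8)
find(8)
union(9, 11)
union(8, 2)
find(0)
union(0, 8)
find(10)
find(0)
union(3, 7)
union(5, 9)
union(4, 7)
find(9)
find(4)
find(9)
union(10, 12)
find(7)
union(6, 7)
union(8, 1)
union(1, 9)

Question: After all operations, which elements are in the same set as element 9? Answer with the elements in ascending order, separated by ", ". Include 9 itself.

Answer: 0, 1, 2, 5, 8, 9, 11

Derivation:
Step 1: find(11) -> no change; set of 11 is {11}
Step 2: union(5, 8) -> merged; set of 5 now {5, 8}
Step 3: find(8) -> no change; set of 8 is {5, 8}
Step 4: union(9, 11) -> merged; set of 9 now {9, 11}
Step 5: union(8, 2) -> merged; set of 8 now {2, 5, 8}
Step 6: find(0) -> no change; set of 0 is {0}
Step 7: union(0, 8) -> merged; set of 0 now {0, 2, 5, 8}
Step 8: find(10) -> no change; set of 10 is {10}
Step 9: find(0) -> no change; set of 0 is {0, 2, 5, 8}
Step 10: union(3, 7) -> merged; set of 3 now {3, 7}
Step 11: union(5, 9) -> merged; set of 5 now {0, 2, 5, 8, 9, 11}
Step 12: union(4, 7) -> merged; set of 4 now {3, 4, 7}
Step 13: find(9) -> no change; set of 9 is {0, 2, 5, 8, 9, 11}
Step 14: find(4) -> no change; set of 4 is {3, 4, 7}
Step 15: find(9) -> no change; set of 9 is {0, 2, 5, 8, 9, 11}
Step 16: union(10, 12) -> merged; set of 10 now {10, 12}
Step 17: find(7) -> no change; set of 7 is {3, 4, 7}
Step 18: union(6, 7) -> merged; set of 6 now {3, 4, 6, 7}
Step 19: union(8, 1) -> merged; set of 8 now {0, 1, 2, 5, 8, 9, 11}
Step 20: union(1, 9) -> already same set; set of 1 now {0, 1, 2, 5, 8, 9, 11}
Component of 9: {0, 1, 2, 5, 8, 9, 11}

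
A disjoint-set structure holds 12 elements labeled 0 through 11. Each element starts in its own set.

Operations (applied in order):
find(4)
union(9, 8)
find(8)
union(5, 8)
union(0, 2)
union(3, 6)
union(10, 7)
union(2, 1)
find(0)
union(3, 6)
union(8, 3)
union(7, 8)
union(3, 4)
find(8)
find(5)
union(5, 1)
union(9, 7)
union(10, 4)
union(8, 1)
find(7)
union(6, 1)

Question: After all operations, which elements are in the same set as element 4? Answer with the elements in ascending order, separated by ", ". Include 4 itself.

Step 1: find(4) -> no change; set of 4 is {4}
Step 2: union(9, 8) -> merged; set of 9 now {8, 9}
Step 3: find(8) -> no change; set of 8 is {8, 9}
Step 4: union(5, 8) -> merged; set of 5 now {5, 8, 9}
Step 5: union(0, 2) -> merged; set of 0 now {0, 2}
Step 6: union(3, 6) -> merged; set of 3 now {3, 6}
Step 7: union(10, 7) -> merged; set of 10 now {7, 10}
Step 8: union(2, 1) -> merged; set of 2 now {0, 1, 2}
Step 9: find(0) -> no change; set of 0 is {0, 1, 2}
Step 10: union(3, 6) -> already same set; set of 3 now {3, 6}
Step 11: union(8, 3) -> merged; set of 8 now {3, 5, 6, 8, 9}
Step 12: union(7, 8) -> merged; set of 7 now {3, 5, 6, 7, 8, 9, 10}
Step 13: union(3, 4) -> merged; set of 3 now {3, 4, 5, 6, 7, 8, 9, 10}
Step 14: find(8) -> no change; set of 8 is {3, 4, 5, 6, 7, 8, 9, 10}
Step 15: find(5) -> no change; set of 5 is {3, 4, 5, 6, 7, 8, 9, 10}
Step 16: union(5, 1) -> merged; set of 5 now {0, 1, 2, 3, 4, 5, 6, 7, 8, 9, 10}
Step 17: union(9, 7) -> already same set; set of 9 now {0, 1, 2, 3, 4, 5, 6, 7, 8, 9, 10}
Step 18: union(10, 4) -> already same set; set of 10 now {0, 1, 2, 3, 4, 5, 6, 7, 8, 9, 10}
Step 19: union(8, 1) -> already same set; set of 8 now {0, 1, 2, 3, 4, 5, 6, 7, 8, 9, 10}
Step 20: find(7) -> no change; set of 7 is {0, 1, 2, 3, 4, 5, 6, 7, 8, 9, 10}
Step 21: union(6, 1) -> already same set; set of 6 now {0, 1, 2, 3, 4, 5, 6, 7, 8, 9, 10}
Component of 4: {0, 1, 2, 3, 4, 5, 6, 7, 8, 9, 10}

Answer: 0, 1, 2, 3, 4, 5, 6, 7, 8, 9, 10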